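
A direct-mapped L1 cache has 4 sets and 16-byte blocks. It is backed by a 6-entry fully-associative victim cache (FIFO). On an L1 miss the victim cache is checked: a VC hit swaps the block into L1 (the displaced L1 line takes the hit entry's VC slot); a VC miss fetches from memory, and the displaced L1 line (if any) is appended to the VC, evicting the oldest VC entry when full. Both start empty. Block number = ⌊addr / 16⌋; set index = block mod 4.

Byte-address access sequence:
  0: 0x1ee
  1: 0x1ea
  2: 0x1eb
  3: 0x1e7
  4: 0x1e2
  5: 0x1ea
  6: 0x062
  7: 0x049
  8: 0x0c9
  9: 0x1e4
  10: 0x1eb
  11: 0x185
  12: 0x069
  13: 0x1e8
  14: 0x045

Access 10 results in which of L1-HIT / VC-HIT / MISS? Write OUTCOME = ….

OUTCOME = L1-HIT

0: 0x1ee (blk 30, set 2) → MISS  vc=[]
1: 0x1ea (blk 30, set 2) → L1-HIT  vc=[]
2: 0x1eb (blk 30, set 2) → L1-HIT  vc=[]
3: 0x1e7 (blk 30, set 2) → L1-HIT  vc=[]
4: 0x1e2 (blk 30, set 2) → L1-HIT  vc=[]
5: 0x1ea (blk 30, set 2) → L1-HIT  vc=[]
6: 0x62 (blk 6, set 2) → MISS  vc=[30]
7: 0x49 (blk 4, set 0) → MISS  vc=[30]
8: 0xc9 (blk 12, set 0) → MISS  vc=[30, 4]
9: 0x1e4 (blk 30, set 2) → VC-HIT  vc=[6, 4]
10: 0x1eb (blk 30, set 2) → L1-HIT  vc=[6, 4]
11: 0x185 (blk 24, set 0) → MISS  vc=[6, 4, 12]
12: 0x69 (blk 6, set 2) → VC-HIT  vc=[30, 4, 12]
13: 0x1e8 (blk 30, set 2) → VC-HIT  vc=[6, 4, 12]
14: 0x45 (blk 4, set 0) → VC-HIT  vc=[6, 24, 12]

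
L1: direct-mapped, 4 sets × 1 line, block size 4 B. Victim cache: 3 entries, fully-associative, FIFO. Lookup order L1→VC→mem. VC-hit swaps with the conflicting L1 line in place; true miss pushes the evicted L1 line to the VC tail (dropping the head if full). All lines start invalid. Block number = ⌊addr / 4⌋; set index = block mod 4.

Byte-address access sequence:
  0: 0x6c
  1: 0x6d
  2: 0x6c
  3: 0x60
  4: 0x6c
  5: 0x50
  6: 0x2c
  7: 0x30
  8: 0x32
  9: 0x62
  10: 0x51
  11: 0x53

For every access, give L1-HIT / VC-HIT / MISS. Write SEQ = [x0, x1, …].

0: 0x6c (blk 27, set 3) → MISS  vc=[]
1: 0x6d (blk 27, set 3) → L1-HIT  vc=[]
2: 0x6c (blk 27, set 3) → L1-HIT  vc=[]
3: 0x60 (blk 24, set 0) → MISS  vc=[]
4: 0x6c (blk 27, set 3) → L1-HIT  vc=[]
5: 0x50 (blk 20, set 0) → MISS  vc=[24]
6: 0x2c (blk 11, set 3) → MISS  vc=[24, 27]
7: 0x30 (blk 12, set 0) → MISS  vc=[24, 27, 20]
8: 0x32 (blk 12, set 0) → L1-HIT  vc=[24, 27, 20]
9: 0x62 (blk 24, set 0) → VC-HIT  vc=[12, 27, 20]
10: 0x51 (blk 20, set 0) → VC-HIT  vc=[12, 27, 24]
11: 0x53 (blk 20, set 0) → L1-HIT  vc=[12, 27, 24]

SEQ = [MISS, L1-HIT, L1-HIT, MISS, L1-HIT, MISS, MISS, MISS, L1-HIT, VC-HIT, VC-HIT, L1-HIT]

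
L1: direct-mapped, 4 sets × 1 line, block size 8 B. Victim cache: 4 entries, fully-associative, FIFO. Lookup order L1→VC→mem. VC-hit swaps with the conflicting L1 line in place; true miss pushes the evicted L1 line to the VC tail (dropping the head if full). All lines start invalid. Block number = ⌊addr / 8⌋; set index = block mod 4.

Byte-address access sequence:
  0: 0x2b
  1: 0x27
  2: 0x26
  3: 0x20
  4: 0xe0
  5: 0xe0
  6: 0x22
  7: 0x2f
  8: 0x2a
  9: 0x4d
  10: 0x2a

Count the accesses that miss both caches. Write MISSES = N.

#0 0x2b→b5/s1 MISS; vc=[]
#1 0x27→b4/s0 MISS; vc=[]
#2 0x26→b4/s0 L1-HIT; vc=[]
#3 0x20→b4/s0 L1-HIT; vc=[]
#4 0xe0→b28/s0 MISS; vc=[4]
#5 0xe0→b28/s0 L1-HIT; vc=[4]
#6 0x22→b4/s0 VC-HIT; vc=[28]
#7 0x2f→b5/s1 L1-HIT; vc=[28]
#8 0x2a→b5/s1 L1-HIT; vc=[28]
#9 0x4d→b9/s1 MISS; vc=[28,5]
#10 0x2a→b5/s1 VC-HIT; vc=[28,9]

MISSES = 4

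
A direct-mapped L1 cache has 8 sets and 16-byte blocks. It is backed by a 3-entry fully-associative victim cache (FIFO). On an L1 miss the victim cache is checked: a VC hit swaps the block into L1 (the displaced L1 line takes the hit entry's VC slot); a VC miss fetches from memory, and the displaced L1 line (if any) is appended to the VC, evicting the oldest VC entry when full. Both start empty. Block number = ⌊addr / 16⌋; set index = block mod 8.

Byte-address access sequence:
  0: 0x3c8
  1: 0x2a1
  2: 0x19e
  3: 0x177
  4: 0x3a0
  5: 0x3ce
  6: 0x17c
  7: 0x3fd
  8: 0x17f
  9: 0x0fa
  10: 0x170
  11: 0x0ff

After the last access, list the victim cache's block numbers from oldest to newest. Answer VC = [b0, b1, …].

VC = [42, 63, 23]

0: 0x3c8 (blk 60, set 4) → MISS  vc=[]
1: 0x2a1 (blk 42, set 2) → MISS  vc=[]
2: 0x19e (blk 25, set 1) → MISS  vc=[]
3: 0x177 (blk 23, set 7) → MISS  vc=[]
4: 0x3a0 (blk 58, set 2) → MISS  vc=[42]
5: 0x3ce (blk 60, set 4) → L1-HIT  vc=[42]
6: 0x17c (blk 23, set 7) → L1-HIT  vc=[42]
7: 0x3fd (blk 63, set 7) → MISS  vc=[42, 23]
8: 0x17f (blk 23, set 7) → VC-HIT  vc=[42, 63]
9: 0xfa (blk 15, set 7) → MISS  vc=[42, 63, 23]
10: 0x170 (blk 23, set 7) → VC-HIT  vc=[42, 63, 15]
11: 0xff (blk 15, set 7) → VC-HIT  vc=[42, 63, 23]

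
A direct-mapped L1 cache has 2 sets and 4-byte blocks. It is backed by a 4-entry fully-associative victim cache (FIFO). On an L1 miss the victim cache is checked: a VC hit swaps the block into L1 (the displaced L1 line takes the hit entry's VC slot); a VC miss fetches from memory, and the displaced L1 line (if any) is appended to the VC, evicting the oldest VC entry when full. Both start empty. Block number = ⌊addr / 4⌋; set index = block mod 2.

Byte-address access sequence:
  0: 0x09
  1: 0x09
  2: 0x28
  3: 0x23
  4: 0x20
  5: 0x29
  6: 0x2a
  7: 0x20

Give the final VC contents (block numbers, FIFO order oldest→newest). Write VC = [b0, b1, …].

VC = [2, 10]

0: 0x9 (blk 2, set 0) → MISS  vc=[]
1: 0x9 (blk 2, set 0) → L1-HIT  vc=[]
2: 0x28 (blk 10, set 0) → MISS  vc=[2]
3: 0x23 (blk 8, set 0) → MISS  vc=[2, 10]
4: 0x20 (blk 8, set 0) → L1-HIT  vc=[2, 10]
5: 0x29 (blk 10, set 0) → VC-HIT  vc=[2, 8]
6: 0x2a (blk 10, set 0) → L1-HIT  vc=[2, 8]
7: 0x20 (blk 8, set 0) → VC-HIT  vc=[2, 10]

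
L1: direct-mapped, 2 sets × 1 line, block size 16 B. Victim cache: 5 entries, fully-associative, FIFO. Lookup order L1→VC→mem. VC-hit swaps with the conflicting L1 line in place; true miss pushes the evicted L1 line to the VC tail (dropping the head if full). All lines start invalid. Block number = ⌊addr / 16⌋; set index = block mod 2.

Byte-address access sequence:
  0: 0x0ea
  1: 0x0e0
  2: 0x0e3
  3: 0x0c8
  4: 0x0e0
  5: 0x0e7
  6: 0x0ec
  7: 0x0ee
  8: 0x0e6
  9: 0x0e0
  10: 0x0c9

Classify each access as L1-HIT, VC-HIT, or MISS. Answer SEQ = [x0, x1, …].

#0 0xea→b14/s0 MISS; vc=[]
#1 0xe0→b14/s0 L1-HIT; vc=[]
#2 0xe3→b14/s0 L1-HIT; vc=[]
#3 0xc8→b12/s0 MISS; vc=[14]
#4 0xe0→b14/s0 VC-HIT; vc=[12]
#5 0xe7→b14/s0 L1-HIT; vc=[12]
#6 0xec→b14/s0 L1-HIT; vc=[12]
#7 0xee→b14/s0 L1-HIT; vc=[12]
#8 0xe6→b14/s0 L1-HIT; vc=[12]
#9 0xe0→b14/s0 L1-HIT; vc=[12]
#10 0xc9→b12/s0 VC-HIT; vc=[14]

SEQ = [MISS, L1-HIT, L1-HIT, MISS, VC-HIT, L1-HIT, L1-HIT, L1-HIT, L1-HIT, L1-HIT, VC-HIT]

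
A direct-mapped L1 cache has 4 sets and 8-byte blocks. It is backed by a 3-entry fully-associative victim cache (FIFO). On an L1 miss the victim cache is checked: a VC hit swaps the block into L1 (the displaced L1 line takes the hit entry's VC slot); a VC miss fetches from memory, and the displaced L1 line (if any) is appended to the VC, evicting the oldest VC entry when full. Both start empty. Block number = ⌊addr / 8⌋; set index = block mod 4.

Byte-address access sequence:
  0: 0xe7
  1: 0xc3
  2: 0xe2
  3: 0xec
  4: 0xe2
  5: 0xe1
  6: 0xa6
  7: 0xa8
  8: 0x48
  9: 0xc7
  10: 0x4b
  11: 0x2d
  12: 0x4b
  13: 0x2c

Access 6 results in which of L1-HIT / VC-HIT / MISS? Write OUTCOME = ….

  [0] addr=0xe7 blk=28 s=0: MISS | VC []
  [1] addr=0xc3 blk=24 s=0: MISS | VC [28]
  [2] addr=0xe2 blk=28 s=0: VC-HIT | VC [24]
  [3] addr=0xec blk=29 s=1: MISS | VC [24]
  [4] addr=0xe2 blk=28 s=0: L1-HIT | VC [24]
  [5] addr=0xe1 blk=28 s=0: L1-HIT | VC [24]
  [6] addr=0xa6 blk=20 s=0: MISS | VC [24, 28]
  [7] addr=0xa8 blk=21 s=1: MISS | VC [24, 28, 29]
  [8] addr=0x48 blk=9 s=1: MISS | VC [28, 29, 21]
  [9] addr=0xc7 blk=24 s=0: MISS | VC [29, 21, 20]
  [10] addr=0x4b blk=9 s=1: L1-HIT | VC [29, 21, 20]
  [11] addr=0x2d blk=5 s=1: MISS | VC [21, 20, 9]
  [12] addr=0x4b blk=9 s=1: VC-HIT | VC [21, 20, 5]
  [13] addr=0x2c blk=5 s=1: VC-HIT | VC [21, 20, 9]

OUTCOME = MISS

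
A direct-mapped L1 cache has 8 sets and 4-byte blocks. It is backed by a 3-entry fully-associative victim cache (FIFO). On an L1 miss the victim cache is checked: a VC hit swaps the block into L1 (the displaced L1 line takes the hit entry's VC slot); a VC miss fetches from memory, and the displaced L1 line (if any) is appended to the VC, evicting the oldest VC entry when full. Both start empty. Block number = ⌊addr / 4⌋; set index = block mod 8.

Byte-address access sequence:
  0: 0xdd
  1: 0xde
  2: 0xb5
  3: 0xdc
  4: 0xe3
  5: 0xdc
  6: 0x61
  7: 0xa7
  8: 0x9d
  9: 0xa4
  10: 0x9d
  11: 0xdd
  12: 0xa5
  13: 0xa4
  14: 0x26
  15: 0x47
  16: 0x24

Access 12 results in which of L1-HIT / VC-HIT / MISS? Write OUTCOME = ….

OUTCOME = L1-HIT

  [0] addr=0xdd blk=55 s=7: MISS | VC []
  [1] addr=0xde blk=55 s=7: L1-HIT | VC []
  [2] addr=0xb5 blk=45 s=5: MISS | VC []
  [3] addr=0xdc blk=55 s=7: L1-HIT | VC []
  [4] addr=0xe3 blk=56 s=0: MISS | VC []
  [5] addr=0xdc blk=55 s=7: L1-HIT | VC []
  [6] addr=0x61 blk=24 s=0: MISS | VC [56]
  [7] addr=0xa7 blk=41 s=1: MISS | VC [56]
  [8] addr=0x9d blk=39 s=7: MISS | VC [56, 55]
  [9] addr=0xa4 blk=41 s=1: L1-HIT | VC [56, 55]
  [10] addr=0x9d blk=39 s=7: L1-HIT | VC [56, 55]
  [11] addr=0xdd blk=55 s=7: VC-HIT | VC [56, 39]
  [12] addr=0xa5 blk=41 s=1: L1-HIT | VC [56, 39]
  [13] addr=0xa4 blk=41 s=1: L1-HIT | VC [56, 39]
  [14] addr=0x26 blk=9 s=1: MISS | VC [56, 39, 41]
  [15] addr=0x47 blk=17 s=1: MISS | VC [39, 41, 9]
  [16] addr=0x24 blk=9 s=1: VC-HIT | VC [39, 41, 17]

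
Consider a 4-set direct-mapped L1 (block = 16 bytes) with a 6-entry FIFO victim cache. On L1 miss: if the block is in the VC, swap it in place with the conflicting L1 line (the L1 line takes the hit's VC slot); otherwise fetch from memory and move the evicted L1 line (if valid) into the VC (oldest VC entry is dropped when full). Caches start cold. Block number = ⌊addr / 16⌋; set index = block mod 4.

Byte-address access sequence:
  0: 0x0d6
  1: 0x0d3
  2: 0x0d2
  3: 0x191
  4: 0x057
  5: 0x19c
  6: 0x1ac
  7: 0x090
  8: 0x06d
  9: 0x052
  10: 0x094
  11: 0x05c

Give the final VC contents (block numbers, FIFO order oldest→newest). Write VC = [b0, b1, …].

VC = [13, 9, 25, 26]

0: 0xd6 (blk 13, set 1) → MISS  vc=[]
1: 0xd3 (blk 13, set 1) → L1-HIT  vc=[]
2: 0xd2 (blk 13, set 1) → L1-HIT  vc=[]
3: 0x191 (blk 25, set 1) → MISS  vc=[13]
4: 0x57 (blk 5, set 1) → MISS  vc=[13, 25]
5: 0x19c (blk 25, set 1) → VC-HIT  vc=[13, 5]
6: 0x1ac (blk 26, set 2) → MISS  vc=[13, 5]
7: 0x90 (blk 9, set 1) → MISS  vc=[13, 5, 25]
8: 0x6d (blk 6, set 2) → MISS  vc=[13, 5, 25, 26]
9: 0x52 (blk 5, set 1) → VC-HIT  vc=[13, 9, 25, 26]
10: 0x94 (blk 9, set 1) → VC-HIT  vc=[13, 5, 25, 26]
11: 0x5c (blk 5, set 1) → VC-HIT  vc=[13, 9, 25, 26]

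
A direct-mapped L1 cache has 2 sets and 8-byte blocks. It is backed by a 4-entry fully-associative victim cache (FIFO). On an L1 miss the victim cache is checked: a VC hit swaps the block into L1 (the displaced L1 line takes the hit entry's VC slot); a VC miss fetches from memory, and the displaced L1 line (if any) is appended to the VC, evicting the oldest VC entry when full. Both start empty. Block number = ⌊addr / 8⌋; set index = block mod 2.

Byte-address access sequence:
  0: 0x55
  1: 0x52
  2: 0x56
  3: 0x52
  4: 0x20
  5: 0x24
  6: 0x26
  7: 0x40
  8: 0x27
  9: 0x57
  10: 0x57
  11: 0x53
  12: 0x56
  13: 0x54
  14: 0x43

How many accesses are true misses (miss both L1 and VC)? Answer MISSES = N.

MISSES = 3

0: 0x55 (blk 10, set 0) → MISS  vc=[]
1: 0x52 (blk 10, set 0) → L1-HIT  vc=[]
2: 0x56 (blk 10, set 0) → L1-HIT  vc=[]
3: 0x52 (blk 10, set 0) → L1-HIT  vc=[]
4: 0x20 (blk 4, set 0) → MISS  vc=[10]
5: 0x24 (blk 4, set 0) → L1-HIT  vc=[10]
6: 0x26 (blk 4, set 0) → L1-HIT  vc=[10]
7: 0x40 (blk 8, set 0) → MISS  vc=[10, 4]
8: 0x27 (blk 4, set 0) → VC-HIT  vc=[10, 8]
9: 0x57 (blk 10, set 0) → VC-HIT  vc=[4, 8]
10: 0x57 (blk 10, set 0) → L1-HIT  vc=[4, 8]
11: 0x53 (blk 10, set 0) → L1-HIT  vc=[4, 8]
12: 0x56 (blk 10, set 0) → L1-HIT  vc=[4, 8]
13: 0x54 (blk 10, set 0) → L1-HIT  vc=[4, 8]
14: 0x43 (blk 8, set 0) → VC-HIT  vc=[4, 10]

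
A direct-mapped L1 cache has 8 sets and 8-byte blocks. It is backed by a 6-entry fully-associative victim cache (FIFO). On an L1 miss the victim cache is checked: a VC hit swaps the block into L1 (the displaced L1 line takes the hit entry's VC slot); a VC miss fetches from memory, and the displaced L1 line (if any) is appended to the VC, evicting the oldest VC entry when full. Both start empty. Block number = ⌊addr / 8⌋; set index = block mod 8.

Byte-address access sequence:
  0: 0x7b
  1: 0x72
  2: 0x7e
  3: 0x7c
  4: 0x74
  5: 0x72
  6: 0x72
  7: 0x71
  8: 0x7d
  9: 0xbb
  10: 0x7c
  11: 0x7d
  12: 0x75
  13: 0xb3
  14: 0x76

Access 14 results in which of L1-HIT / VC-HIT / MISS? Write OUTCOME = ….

#0 0x7b→b15/s7 MISS; vc=[]
#1 0x72→b14/s6 MISS; vc=[]
#2 0x7e→b15/s7 L1-HIT; vc=[]
#3 0x7c→b15/s7 L1-HIT; vc=[]
#4 0x74→b14/s6 L1-HIT; vc=[]
#5 0x72→b14/s6 L1-HIT; vc=[]
#6 0x72→b14/s6 L1-HIT; vc=[]
#7 0x71→b14/s6 L1-HIT; vc=[]
#8 0x7d→b15/s7 L1-HIT; vc=[]
#9 0xbb→b23/s7 MISS; vc=[15]
#10 0x7c→b15/s7 VC-HIT; vc=[23]
#11 0x7d→b15/s7 L1-HIT; vc=[23]
#12 0x75→b14/s6 L1-HIT; vc=[23]
#13 0xb3→b22/s6 MISS; vc=[23,14]
#14 0x76→b14/s6 VC-HIT; vc=[23,22]

OUTCOME = VC-HIT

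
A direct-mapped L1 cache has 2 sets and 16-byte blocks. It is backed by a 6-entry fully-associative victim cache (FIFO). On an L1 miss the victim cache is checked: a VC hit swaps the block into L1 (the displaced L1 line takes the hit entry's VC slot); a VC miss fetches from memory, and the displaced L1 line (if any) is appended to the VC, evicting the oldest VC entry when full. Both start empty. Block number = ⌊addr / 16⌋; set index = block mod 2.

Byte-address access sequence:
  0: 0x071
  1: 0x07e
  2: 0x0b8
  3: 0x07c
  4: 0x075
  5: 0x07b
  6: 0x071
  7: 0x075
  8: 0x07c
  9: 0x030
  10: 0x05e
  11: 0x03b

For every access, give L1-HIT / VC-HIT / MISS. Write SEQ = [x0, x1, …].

#0 0x71→b7/s1 MISS; vc=[]
#1 0x7e→b7/s1 L1-HIT; vc=[]
#2 0xb8→b11/s1 MISS; vc=[7]
#3 0x7c→b7/s1 VC-HIT; vc=[11]
#4 0x75→b7/s1 L1-HIT; vc=[11]
#5 0x7b→b7/s1 L1-HIT; vc=[11]
#6 0x71→b7/s1 L1-HIT; vc=[11]
#7 0x75→b7/s1 L1-HIT; vc=[11]
#8 0x7c→b7/s1 L1-HIT; vc=[11]
#9 0x30→b3/s1 MISS; vc=[11,7]
#10 0x5e→b5/s1 MISS; vc=[11,7,3]
#11 0x3b→b3/s1 VC-HIT; vc=[11,7,5]

SEQ = [MISS, L1-HIT, MISS, VC-HIT, L1-HIT, L1-HIT, L1-HIT, L1-HIT, L1-HIT, MISS, MISS, VC-HIT]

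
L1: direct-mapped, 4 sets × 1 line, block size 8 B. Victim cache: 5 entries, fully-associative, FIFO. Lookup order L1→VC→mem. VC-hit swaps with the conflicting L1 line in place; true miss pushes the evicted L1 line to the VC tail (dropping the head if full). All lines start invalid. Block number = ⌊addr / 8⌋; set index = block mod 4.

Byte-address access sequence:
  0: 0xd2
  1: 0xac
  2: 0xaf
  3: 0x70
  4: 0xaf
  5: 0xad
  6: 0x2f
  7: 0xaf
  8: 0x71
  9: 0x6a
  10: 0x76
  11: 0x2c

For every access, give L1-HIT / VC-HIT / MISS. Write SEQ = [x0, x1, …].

SEQ = [MISS, MISS, L1-HIT, MISS, L1-HIT, L1-HIT, MISS, VC-HIT, L1-HIT, MISS, L1-HIT, VC-HIT]

0: 0xd2 (blk 26, set 2) → MISS  vc=[]
1: 0xac (blk 21, set 1) → MISS  vc=[]
2: 0xaf (blk 21, set 1) → L1-HIT  vc=[]
3: 0x70 (blk 14, set 2) → MISS  vc=[26]
4: 0xaf (blk 21, set 1) → L1-HIT  vc=[26]
5: 0xad (blk 21, set 1) → L1-HIT  vc=[26]
6: 0x2f (blk 5, set 1) → MISS  vc=[26, 21]
7: 0xaf (blk 21, set 1) → VC-HIT  vc=[26, 5]
8: 0x71 (blk 14, set 2) → L1-HIT  vc=[26, 5]
9: 0x6a (blk 13, set 1) → MISS  vc=[26, 5, 21]
10: 0x76 (blk 14, set 2) → L1-HIT  vc=[26, 5, 21]
11: 0x2c (blk 5, set 1) → VC-HIT  vc=[26, 13, 21]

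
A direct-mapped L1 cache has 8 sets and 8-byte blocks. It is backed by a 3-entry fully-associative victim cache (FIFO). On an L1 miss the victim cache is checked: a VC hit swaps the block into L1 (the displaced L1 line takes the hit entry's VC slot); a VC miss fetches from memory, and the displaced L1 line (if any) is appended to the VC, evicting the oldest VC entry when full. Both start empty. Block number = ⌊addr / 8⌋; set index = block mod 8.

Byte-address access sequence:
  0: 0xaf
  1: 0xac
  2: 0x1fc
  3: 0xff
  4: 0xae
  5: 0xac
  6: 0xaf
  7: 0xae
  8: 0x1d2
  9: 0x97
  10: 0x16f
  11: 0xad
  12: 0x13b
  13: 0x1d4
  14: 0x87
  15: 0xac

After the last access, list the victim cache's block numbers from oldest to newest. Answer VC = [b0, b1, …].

0: 0xaf (blk 21, set 5) → MISS  vc=[]
1: 0xac (blk 21, set 5) → L1-HIT  vc=[]
2: 0x1fc (blk 63, set 7) → MISS  vc=[]
3: 0xff (blk 31, set 7) → MISS  vc=[63]
4: 0xae (blk 21, set 5) → L1-HIT  vc=[63]
5: 0xac (blk 21, set 5) → L1-HIT  vc=[63]
6: 0xaf (blk 21, set 5) → L1-HIT  vc=[63]
7: 0xae (blk 21, set 5) → L1-HIT  vc=[63]
8: 0x1d2 (blk 58, set 2) → MISS  vc=[63]
9: 0x97 (blk 18, set 2) → MISS  vc=[63, 58]
10: 0x16f (blk 45, set 5) → MISS  vc=[63, 58, 21]
11: 0xad (blk 21, set 5) → VC-HIT  vc=[63, 58, 45]
12: 0x13b (blk 39, set 7) → MISS  vc=[58, 45, 31]
13: 0x1d4 (blk 58, set 2) → VC-HIT  vc=[18, 45, 31]
14: 0x87 (blk 16, set 0) → MISS  vc=[18, 45, 31]
15: 0xac (blk 21, set 5) → L1-HIT  vc=[18, 45, 31]

VC = [18, 45, 31]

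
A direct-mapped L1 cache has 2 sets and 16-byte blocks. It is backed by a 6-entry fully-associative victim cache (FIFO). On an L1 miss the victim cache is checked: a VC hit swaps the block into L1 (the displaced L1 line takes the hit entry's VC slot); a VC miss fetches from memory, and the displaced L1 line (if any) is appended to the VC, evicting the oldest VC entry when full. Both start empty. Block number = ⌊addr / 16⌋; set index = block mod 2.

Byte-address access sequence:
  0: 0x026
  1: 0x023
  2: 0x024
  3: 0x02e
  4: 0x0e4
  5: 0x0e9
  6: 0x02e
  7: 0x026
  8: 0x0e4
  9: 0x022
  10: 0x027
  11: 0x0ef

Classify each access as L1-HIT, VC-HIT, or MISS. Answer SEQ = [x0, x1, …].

#0 0x26→b2/s0 MISS; vc=[]
#1 0x23→b2/s0 L1-HIT; vc=[]
#2 0x24→b2/s0 L1-HIT; vc=[]
#3 0x2e→b2/s0 L1-HIT; vc=[]
#4 0xe4→b14/s0 MISS; vc=[2]
#5 0xe9→b14/s0 L1-HIT; vc=[2]
#6 0x2e→b2/s0 VC-HIT; vc=[14]
#7 0x26→b2/s0 L1-HIT; vc=[14]
#8 0xe4→b14/s0 VC-HIT; vc=[2]
#9 0x22→b2/s0 VC-HIT; vc=[14]
#10 0x27→b2/s0 L1-HIT; vc=[14]
#11 0xef→b14/s0 VC-HIT; vc=[2]

SEQ = [MISS, L1-HIT, L1-HIT, L1-HIT, MISS, L1-HIT, VC-HIT, L1-HIT, VC-HIT, VC-HIT, L1-HIT, VC-HIT]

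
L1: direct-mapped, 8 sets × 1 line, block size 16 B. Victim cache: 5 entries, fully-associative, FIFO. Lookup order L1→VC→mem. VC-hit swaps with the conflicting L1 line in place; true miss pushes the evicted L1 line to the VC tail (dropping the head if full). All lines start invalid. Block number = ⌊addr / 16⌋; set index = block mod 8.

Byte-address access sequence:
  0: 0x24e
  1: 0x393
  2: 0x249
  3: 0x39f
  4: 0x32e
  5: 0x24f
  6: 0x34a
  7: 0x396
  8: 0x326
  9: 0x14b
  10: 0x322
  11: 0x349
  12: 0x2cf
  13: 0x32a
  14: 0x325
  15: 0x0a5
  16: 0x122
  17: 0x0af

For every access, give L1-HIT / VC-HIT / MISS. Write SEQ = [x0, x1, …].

SEQ = [MISS, MISS, L1-HIT, L1-HIT, MISS, L1-HIT, MISS, L1-HIT, L1-HIT, MISS, L1-HIT, VC-HIT, MISS, L1-HIT, L1-HIT, MISS, MISS, VC-HIT]

#0 0x24e→b36/s4 MISS; vc=[]
#1 0x393→b57/s1 MISS; vc=[]
#2 0x249→b36/s4 L1-HIT; vc=[]
#3 0x39f→b57/s1 L1-HIT; vc=[]
#4 0x32e→b50/s2 MISS; vc=[]
#5 0x24f→b36/s4 L1-HIT; vc=[]
#6 0x34a→b52/s4 MISS; vc=[36]
#7 0x396→b57/s1 L1-HIT; vc=[36]
#8 0x326→b50/s2 L1-HIT; vc=[36]
#9 0x14b→b20/s4 MISS; vc=[36,52]
#10 0x322→b50/s2 L1-HIT; vc=[36,52]
#11 0x349→b52/s4 VC-HIT; vc=[36,20]
#12 0x2cf→b44/s4 MISS; vc=[36,20,52]
#13 0x32a→b50/s2 L1-HIT; vc=[36,20,52]
#14 0x325→b50/s2 L1-HIT; vc=[36,20,52]
#15 0xa5→b10/s2 MISS; vc=[36,20,52,50]
#16 0x122→b18/s2 MISS; vc=[36,20,52,50,10]
#17 0xaf→b10/s2 VC-HIT; vc=[36,20,52,50,18]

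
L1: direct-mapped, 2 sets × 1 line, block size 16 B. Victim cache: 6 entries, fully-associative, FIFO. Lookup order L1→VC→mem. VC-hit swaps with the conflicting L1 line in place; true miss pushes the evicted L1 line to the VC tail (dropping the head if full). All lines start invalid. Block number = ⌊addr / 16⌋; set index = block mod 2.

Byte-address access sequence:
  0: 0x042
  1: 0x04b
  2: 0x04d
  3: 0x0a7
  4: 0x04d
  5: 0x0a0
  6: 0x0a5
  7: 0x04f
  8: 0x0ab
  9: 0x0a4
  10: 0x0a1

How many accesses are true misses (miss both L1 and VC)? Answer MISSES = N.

0: 0x42 (blk 4, set 0) → MISS  vc=[]
1: 0x4b (blk 4, set 0) → L1-HIT  vc=[]
2: 0x4d (blk 4, set 0) → L1-HIT  vc=[]
3: 0xa7 (blk 10, set 0) → MISS  vc=[4]
4: 0x4d (blk 4, set 0) → VC-HIT  vc=[10]
5: 0xa0 (blk 10, set 0) → VC-HIT  vc=[4]
6: 0xa5 (blk 10, set 0) → L1-HIT  vc=[4]
7: 0x4f (blk 4, set 0) → VC-HIT  vc=[10]
8: 0xab (blk 10, set 0) → VC-HIT  vc=[4]
9: 0xa4 (blk 10, set 0) → L1-HIT  vc=[4]
10: 0xa1 (blk 10, set 0) → L1-HIT  vc=[4]

MISSES = 2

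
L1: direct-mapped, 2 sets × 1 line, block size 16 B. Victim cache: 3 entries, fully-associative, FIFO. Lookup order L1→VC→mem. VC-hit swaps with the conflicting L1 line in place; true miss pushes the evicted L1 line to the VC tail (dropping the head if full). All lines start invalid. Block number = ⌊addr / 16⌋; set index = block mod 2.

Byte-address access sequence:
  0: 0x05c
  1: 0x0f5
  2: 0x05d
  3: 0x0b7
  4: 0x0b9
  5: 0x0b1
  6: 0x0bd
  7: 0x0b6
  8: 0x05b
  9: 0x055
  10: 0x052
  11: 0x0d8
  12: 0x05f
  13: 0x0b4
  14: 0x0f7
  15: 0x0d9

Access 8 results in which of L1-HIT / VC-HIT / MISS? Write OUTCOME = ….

0: 0x5c (blk 5, set 1) → MISS  vc=[]
1: 0xf5 (blk 15, set 1) → MISS  vc=[5]
2: 0x5d (blk 5, set 1) → VC-HIT  vc=[15]
3: 0xb7 (blk 11, set 1) → MISS  vc=[15, 5]
4: 0xb9 (blk 11, set 1) → L1-HIT  vc=[15, 5]
5: 0xb1 (blk 11, set 1) → L1-HIT  vc=[15, 5]
6: 0xbd (blk 11, set 1) → L1-HIT  vc=[15, 5]
7: 0xb6 (blk 11, set 1) → L1-HIT  vc=[15, 5]
8: 0x5b (blk 5, set 1) → VC-HIT  vc=[15, 11]
9: 0x55 (blk 5, set 1) → L1-HIT  vc=[15, 11]
10: 0x52 (blk 5, set 1) → L1-HIT  vc=[15, 11]
11: 0xd8 (blk 13, set 1) → MISS  vc=[15, 11, 5]
12: 0x5f (blk 5, set 1) → VC-HIT  vc=[15, 11, 13]
13: 0xb4 (blk 11, set 1) → VC-HIT  vc=[15, 5, 13]
14: 0xf7 (blk 15, set 1) → VC-HIT  vc=[11, 5, 13]
15: 0xd9 (blk 13, set 1) → VC-HIT  vc=[11, 5, 15]

OUTCOME = VC-HIT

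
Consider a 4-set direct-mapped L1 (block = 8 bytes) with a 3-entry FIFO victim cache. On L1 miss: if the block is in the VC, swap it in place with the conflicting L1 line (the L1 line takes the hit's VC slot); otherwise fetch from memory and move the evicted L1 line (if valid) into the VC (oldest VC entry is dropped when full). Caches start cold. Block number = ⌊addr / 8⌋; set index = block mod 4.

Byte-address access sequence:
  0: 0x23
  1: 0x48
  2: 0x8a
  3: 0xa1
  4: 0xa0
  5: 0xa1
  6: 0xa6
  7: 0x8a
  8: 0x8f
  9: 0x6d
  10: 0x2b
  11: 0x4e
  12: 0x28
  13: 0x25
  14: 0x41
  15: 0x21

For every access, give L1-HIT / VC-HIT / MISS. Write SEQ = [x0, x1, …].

SEQ = [MISS, MISS, MISS, MISS, L1-HIT, L1-HIT, L1-HIT, L1-HIT, L1-HIT, MISS, MISS, MISS, VC-HIT, MISS, MISS, VC-HIT]

#0 0x23→b4/s0 MISS; vc=[]
#1 0x48→b9/s1 MISS; vc=[]
#2 0x8a→b17/s1 MISS; vc=[9]
#3 0xa1→b20/s0 MISS; vc=[9,4]
#4 0xa0→b20/s0 L1-HIT; vc=[9,4]
#5 0xa1→b20/s0 L1-HIT; vc=[9,4]
#6 0xa6→b20/s0 L1-HIT; vc=[9,4]
#7 0x8a→b17/s1 L1-HIT; vc=[9,4]
#8 0x8f→b17/s1 L1-HIT; vc=[9,4]
#9 0x6d→b13/s1 MISS; vc=[9,4,17]
#10 0x2b→b5/s1 MISS; vc=[4,17,13]
#11 0x4e→b9/s1 MISS; vc=[17,13,5]
#12 0x28→b5/s1 VC-HIT; vc=[17,13,9]
#13 0x25→b4/s0 MISS; vc=[13,9,20]
#14 0x41→b8/s0 MISS; vc=[9,20,4]
#15 0x21→b4/s0 VC-HIT; vc=[9,20,8]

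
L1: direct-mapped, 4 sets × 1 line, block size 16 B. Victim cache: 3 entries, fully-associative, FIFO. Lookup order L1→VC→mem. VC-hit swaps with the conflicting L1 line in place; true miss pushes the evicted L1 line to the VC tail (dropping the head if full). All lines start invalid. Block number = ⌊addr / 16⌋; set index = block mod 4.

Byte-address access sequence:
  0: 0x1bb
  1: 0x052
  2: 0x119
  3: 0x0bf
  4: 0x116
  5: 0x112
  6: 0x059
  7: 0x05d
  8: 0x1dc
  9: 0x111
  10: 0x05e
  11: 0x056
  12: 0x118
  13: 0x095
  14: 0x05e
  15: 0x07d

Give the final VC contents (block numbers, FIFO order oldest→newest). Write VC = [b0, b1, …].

#0 0x1bb→b27/s3 MISS; vc=[]
#1 0x52→b5/s1 MISS; vc=[]
#2 0x119→b17/s1 MISS; vc=[5]
#3 0xbf→b11/s3 MISS; vc=[5,27]
#4 0x116→b17/s1 L1-HIT; vc=[5,27]
#5 0x112→b17/s1 L1-HIT; vc=[5,27]
#6 0x59→b5/s1 VC-HIT; vc=[17,27]
#7 0x5d→b5/s1 L1-HIT; vc=[17,27]
#8 0x1dc→b29/s1 MISS; vc=[17,27,5]
#9 0x111→b17/s1 VC-HIT; vc=[29,27,5]
#10 0x5e→b5/s1 VC-HIT; vc=[29,27,17]
#11 0x56→b5/s1 L1-HIT; vc=[29,27,17]
#12 0x118→b17/s1 VC-HIT; vc=[29,27,5]
#13 0x95→b9/s1 MISS; vc=[27,5,17]
#14 0x5e→b5/s1 VC-HIT; vc=[27,9,17]
#15 0x7d→b7/s3 MISS; vc=[9,17,11]

VC = [9, 17, 11]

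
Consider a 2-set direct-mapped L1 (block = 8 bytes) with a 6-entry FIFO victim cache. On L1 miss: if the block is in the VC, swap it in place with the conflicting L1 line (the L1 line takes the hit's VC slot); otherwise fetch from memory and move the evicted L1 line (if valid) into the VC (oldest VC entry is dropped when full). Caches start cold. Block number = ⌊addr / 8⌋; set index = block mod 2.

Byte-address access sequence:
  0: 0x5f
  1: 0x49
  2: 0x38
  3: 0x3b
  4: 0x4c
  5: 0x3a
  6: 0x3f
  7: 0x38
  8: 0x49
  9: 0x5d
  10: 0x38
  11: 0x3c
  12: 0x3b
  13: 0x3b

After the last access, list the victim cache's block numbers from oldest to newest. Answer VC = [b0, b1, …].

0: 0x5f (blk 11, set 1) → MISS  vc=[]
1: 0x49 (blk 9, set 1) → MISS  vc=[11]
2: 0x38 (blk 7, set 1) → MISS  vc=[11, 9]
3: 0x3b (blk 7, set 1) → L1-HIT  vc=[11, 9]
4: 0x4c (blk 9, set 1) → VC-HIT  vc=[11, 7]
5: 0x3a (blk 7, set 1) → VC-HIT  vc=[11, 9]
6: 0x3f (blk 7, set 1) → L1-HIT  vc=[11, 9]
7: 0x38 (blk 7, set 1) → L1-HIT  vc=[11, 9]
8: 0x49 (blk 9, set 1) → VC-HIT  vc=[11, 7]
9: 0x5d (blk 11, set 1) → VC-HIT  vc=[9, 7]
10: 0x38 (blk 7, set 1) → VC-HIT  vc=[9, 11]
11: 0x3c (blk 7, set 1) → L1-HIT  vc=[9, 11]
12: 0x3b (blk 7, set 1) → L1-HIT  vc=[9, 11]
13: 0x3b (blk 7, set 1) → L1-HIT  vc=[9, 11]

VC = [9, 11]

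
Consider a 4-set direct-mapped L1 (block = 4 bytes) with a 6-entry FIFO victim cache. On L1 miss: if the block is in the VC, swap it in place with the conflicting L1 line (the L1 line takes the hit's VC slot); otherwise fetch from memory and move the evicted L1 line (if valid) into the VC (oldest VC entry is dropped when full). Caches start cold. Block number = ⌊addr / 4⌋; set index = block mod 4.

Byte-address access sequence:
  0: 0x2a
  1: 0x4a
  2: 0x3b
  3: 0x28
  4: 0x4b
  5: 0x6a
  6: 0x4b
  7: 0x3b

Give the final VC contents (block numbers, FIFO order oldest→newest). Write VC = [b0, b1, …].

VC = [18, 10, 26]

  [0] addr=0x2a blk=10 s=2: MISS | VC []
  [1] addr=0x4a blk=18 s=2: MISS | VC [10]
  [2] addr=0x3b blk=14 s=2: MISS | VC [10, 18]
  [3] addr=0x28 blk=10 s=2: VC-HIT | VC [14, 18]
  [4] addr=0x4b blk=18 s=2: VC-HIT | VC [14, 10]
  [5] addr=0x6a blk=26 s=2: MISS | VC [14, 10, 18]
  [6] addr=0x4b blk=18 s=2: VC-HIT | VC [14, 10, 26]
  [7] addr=0x3b blk=14 s=2: VC-HIT | VC [18, 10, 26]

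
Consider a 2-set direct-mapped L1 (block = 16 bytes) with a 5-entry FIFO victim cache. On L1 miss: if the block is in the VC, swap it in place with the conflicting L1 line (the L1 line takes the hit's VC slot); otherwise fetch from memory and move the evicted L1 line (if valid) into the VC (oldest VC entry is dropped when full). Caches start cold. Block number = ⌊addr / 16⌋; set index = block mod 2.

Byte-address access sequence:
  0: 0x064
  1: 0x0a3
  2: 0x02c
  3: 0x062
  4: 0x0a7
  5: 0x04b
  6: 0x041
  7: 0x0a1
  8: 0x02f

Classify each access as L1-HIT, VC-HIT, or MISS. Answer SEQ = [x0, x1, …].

  [0] addr=0x64 blk=6 s=0: MISS | VC []
  [1] addr=0xa3 blk=10 s=0: MISS | VC [6]
  [2] addr=0x2c blk=2 s=0: MISS | VC [6, 10]
  [3] addr=0x62 blk=6 s=0: VC-HIT | VC [2, 10]
  [4] addr=0xa7 blk=10 s=0: VC-HIT | VC [2, 6]
  [5] addr=0x4b blk=4 s=0: MISS | VC [2, 6, 10]
  [6] addr=0x41 blk=4 s=0: L1-HIT | VC [2, 6, 10]
  [7] addr=0xa1 blk=10 s=0: VC-HIT | VC [2, 6, 4]
  [8] addr=0x2f blk=2 s=0: VC-HIT | VC [10, 6, 4]

SEQ = [MISS, MISS, MISS, VC-HIT, VC-HIT, MISS, L1-HIT, VC-HIT, VC-HIT]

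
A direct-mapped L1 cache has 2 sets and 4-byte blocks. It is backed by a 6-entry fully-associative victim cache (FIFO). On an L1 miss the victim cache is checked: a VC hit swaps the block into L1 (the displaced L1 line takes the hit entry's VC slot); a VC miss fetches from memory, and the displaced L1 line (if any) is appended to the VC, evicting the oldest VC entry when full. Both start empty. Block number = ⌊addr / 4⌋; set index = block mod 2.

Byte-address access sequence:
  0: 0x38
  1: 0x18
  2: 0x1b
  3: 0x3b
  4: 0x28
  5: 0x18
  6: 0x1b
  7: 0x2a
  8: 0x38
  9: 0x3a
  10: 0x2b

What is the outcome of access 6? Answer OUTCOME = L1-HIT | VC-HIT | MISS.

OUTCOME = L1-HIT

#0 0x38→b14/s0 MISS; vc=[]
#1 0x18→b6/s0 MISS; vc=[14]
#2 0x1b→b6/s0 L1-HIT; vc=[14]
#3 0x3b→b14/s0 VC-HIT; vc=[6]
#4 0x28→b10/s0 MISS; vc=[6,14]
#5 0x18→b6/s0 VC-HIT; vc=[10,14]
#6 0x1b→b6/s0 L1-HIT; vc=[10,14]
#7 0x2a→b10/s0 VC-HIT; vc=[6,14]
#8 0x38→b14/s0 VC-HIT; vc=[6,10]
#9 0x3a→b14/s0 L1-HIT; vc=[6,10]
#10 0x2b→b10/s0 VC-HIT; vc=[6,14]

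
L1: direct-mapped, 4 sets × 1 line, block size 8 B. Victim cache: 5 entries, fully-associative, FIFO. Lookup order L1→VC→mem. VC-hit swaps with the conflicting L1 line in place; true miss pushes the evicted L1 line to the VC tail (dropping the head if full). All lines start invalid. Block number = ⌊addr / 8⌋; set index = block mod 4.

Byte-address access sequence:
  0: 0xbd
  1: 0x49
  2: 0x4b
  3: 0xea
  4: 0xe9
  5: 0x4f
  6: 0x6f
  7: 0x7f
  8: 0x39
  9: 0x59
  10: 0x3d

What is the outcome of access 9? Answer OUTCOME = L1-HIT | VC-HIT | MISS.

  [0] addr=0xbd blk=23 s=3: MISS | VC []
  [1] addr=0x49 blk=9 s=1: MISS | VC []
  [2] addr=0x4b blk=9 s=1: L1-HIT | VC []
  [3] addr=0xea blk=29 s=1: MISS | VC [9]
  [4] addr=0xe9 blk=29 s=1: L1-HIT | VC [9]
  [5] addr=0x4f blk=9 s=1: VC-HIT | VC [29]
  [6] addr=0x6f blk=13 s=1: MISS | VC [29, 9]
  [7] addr=0x7f blk=15 s=3: MISS | VC [29, 9, 23]
  [8] addr=0x39 blk=7 s=3: MISS | VC [29, 9, 23, 15]
  [9] addr=0x59 blk=11 s=3: MISS | VC [29, 9, 23, 15, 7]
  [10] addr=0x3d blk=7 s=3: VC-HIT | VC [29, 9, 23, 15, 11]

OUTCOME = MISS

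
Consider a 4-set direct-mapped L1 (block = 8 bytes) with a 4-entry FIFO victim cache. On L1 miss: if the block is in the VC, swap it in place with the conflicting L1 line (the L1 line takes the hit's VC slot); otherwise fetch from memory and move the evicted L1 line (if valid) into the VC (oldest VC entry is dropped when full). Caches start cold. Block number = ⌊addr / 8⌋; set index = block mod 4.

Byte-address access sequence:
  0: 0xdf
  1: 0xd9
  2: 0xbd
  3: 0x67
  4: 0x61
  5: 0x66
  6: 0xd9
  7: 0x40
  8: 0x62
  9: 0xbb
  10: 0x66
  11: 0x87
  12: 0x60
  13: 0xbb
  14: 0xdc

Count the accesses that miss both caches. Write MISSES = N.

MISSES = 5

  [0] addr=0xdf blk=27 s=3: MISS | VC []
  [1] addr=0xd9 blk=27 s=3: L1-HIT | VC []
  [2] addr=0xbd blk=23 s=3: MISS | VC [27]
  [3] addr=0x67 blk=12 s=0: MISS | VC [27]
  [4] addr=0x61 blk=12 s=0: L1-HIT | VC [27]
  [5] addr=0x66 blk=12 s=0: L1-HIT | VC [27]
  [6] addr=0xd9 blk=27 s=3: VC-HIT | VC [23]
  [7] addr=0x40 blk=8 s=0: MISS | VC [23, 12]
  [8] addr=0x62 blk=12 s=0: VC-HIT | VC [23, 8]
  [9] addr=0xbb blk=23 s=3: VC-HIT | VC [27, 8]
  [10] addr=0x66 blk=12 s=0: L1-HIT | VC [27, 8]
  [11] addr=0x87 blk=16 s=0: MISS | VC [27, 8, 12]
  [12] addr=0x60 blk=12 s=0: VC-HIT | VC [27, 8, 16]
  [13] addr=0xbb blk=23 s=3: L1-HIT | VC [27, 8, 16]
  [14] addr=0xdc blk=27 s=3: VC-HIT | VC [23, 8, 16]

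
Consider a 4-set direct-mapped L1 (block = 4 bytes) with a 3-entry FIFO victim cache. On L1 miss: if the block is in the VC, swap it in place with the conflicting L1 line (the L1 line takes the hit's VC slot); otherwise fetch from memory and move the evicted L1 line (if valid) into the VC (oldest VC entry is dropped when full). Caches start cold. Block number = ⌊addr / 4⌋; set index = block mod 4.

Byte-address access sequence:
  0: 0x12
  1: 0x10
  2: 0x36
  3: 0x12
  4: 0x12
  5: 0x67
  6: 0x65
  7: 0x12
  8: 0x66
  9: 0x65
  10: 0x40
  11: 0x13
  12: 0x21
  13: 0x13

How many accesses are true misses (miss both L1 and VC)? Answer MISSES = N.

0: 0x12 (blk 4, set 0) → MISS  vc=[]
1: 0x10 (blk 4, set 0) → L1-HIT  vc=[]
2: 0x36 (blk 13, set 1) → MISS  vc=[]
3: 0x12 (blk 4, set 0) → L1-HIT  vc=[]
4: 0x12 (blk 4, set 0) → L1-HIT  vc=[]
5: 0x67 (blk 25, set 1) → MISS  vc=[13]
6: 0x65 (blk 25, set 1) → L1-HIT  vc=[13]
7: 0x12 (blk 4, set 0) → L1-HIT  vc=[13]
8: 0x66 (blk 25, set 1) → L1-HIT  vc=[13]
9: 0x65 (blk 25, set 1) → L1-HIT  vc=[13]
10: 0x40 (blk 16, set 0) → MISS  vc=[13, 4]
11: 0x13 (blk 4, set 0) → VC-HIT  vc=[13, 16]
12: 0x21 (blk 8, set 0) → MISS  vc=[13, 16, 4]
13: 0x13 (blk 4, set 0) → VC-HIT  vc=[13, 16, 8]

MISSES = 5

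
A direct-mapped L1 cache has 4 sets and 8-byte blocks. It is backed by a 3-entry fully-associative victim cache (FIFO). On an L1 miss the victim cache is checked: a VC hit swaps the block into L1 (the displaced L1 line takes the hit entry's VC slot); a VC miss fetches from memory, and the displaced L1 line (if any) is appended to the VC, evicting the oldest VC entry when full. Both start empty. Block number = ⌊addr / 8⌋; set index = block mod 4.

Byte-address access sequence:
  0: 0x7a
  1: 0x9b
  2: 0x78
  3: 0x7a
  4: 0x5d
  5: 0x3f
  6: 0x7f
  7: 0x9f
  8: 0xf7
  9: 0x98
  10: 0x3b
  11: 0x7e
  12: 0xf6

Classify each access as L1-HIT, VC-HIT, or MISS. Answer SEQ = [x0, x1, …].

  [0] addr=0x7a blk=15 s=3: MISS | VC []
  [1] addr=0x9b blk=19 s=3: MISS | VC [15]
  [2] addr=0x78 blk=15 s=3: VC-HIT | VC [19]
  [3] addr=0x7a blk=15 s=3: L1-HIT | VC [19]
  [4] addr=0x5d blk=11 s=3: MISS | VC [19, 15]
  [5] addr=0x3f blk=7 s=3: MISS | VC [19, 15, 11]
  [6] addr=0x7f blk=15 s=3: VC-HIT | VC [19, 7, 11]
  [7] addr=0x9f blk=19 s=3: VC-HIT | VC [15, 7, 11]
  [8] addr=0xf7 blk=30 s=2: MISS | VC [15, 7, 11]
  [9] addr=0x98 blk=19 s=3: L1-HIT | VC [15, 7, 11]
  [10] addr=0x3b blk=7 s=3: VC-HIT | VC [15, 19, 11]
  [11] addr=0x7e blk=15 s=3: VC-HIT | VC [7, 19, 11]
  [12] addr=0xf6 blk=30 s=2: L1-HIT | VC [7, 19, 11]

SEQ = [MISS, MISS, VC-HIT, L1-HIT, MISS, MISS, VC-HIT, VC-HIT, MISS, L1-HIT, VC-HIT, VC-HIT, L1-HIT]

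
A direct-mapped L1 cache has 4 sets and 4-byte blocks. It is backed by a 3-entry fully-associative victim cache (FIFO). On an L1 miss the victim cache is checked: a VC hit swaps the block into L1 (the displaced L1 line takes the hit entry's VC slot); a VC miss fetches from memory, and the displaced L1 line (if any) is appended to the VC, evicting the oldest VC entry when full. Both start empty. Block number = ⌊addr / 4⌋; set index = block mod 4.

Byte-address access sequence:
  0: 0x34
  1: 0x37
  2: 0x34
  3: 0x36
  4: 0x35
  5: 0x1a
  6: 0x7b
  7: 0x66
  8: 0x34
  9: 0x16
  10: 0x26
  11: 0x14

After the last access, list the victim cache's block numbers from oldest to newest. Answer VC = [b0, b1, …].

0: 0x34 (blk 13, set 1) → MISS  vc=[]
1: 0x37 (blk 13, set 1) → L1-HIT  vc=[]
2: 0x34 (blk 13, set 1) → L1-HIT  vc=[]
3: 0x36 (blk 13, set 1) → L1-HIT  vc=[]
4: 0x35 (blk 13, set 1) → L1-HIT  vc=[]
5: 0x1a (blk 6, set 2) → MISS  vc=[]
6: 0x7b (blk 30, set 2) → MISS  vc=[6]
7: 0x66 (blk 25, set 1) → MISS  vc=[6, 13]
8: 0x34 (blk 13, set 1) → VC-HIT  vc=[6, 25]
9: 0x16 (blk 5, set 1) → MISS  vc=[6, 25, 13]
10: 0x26 (blk 9, set 1) → MISS  vc=[25, 13, 5]
11: 0x14 (blk 5, set 1) → VC-HIT  vc=[25, 13, 9]

VC = [25, 13, 9]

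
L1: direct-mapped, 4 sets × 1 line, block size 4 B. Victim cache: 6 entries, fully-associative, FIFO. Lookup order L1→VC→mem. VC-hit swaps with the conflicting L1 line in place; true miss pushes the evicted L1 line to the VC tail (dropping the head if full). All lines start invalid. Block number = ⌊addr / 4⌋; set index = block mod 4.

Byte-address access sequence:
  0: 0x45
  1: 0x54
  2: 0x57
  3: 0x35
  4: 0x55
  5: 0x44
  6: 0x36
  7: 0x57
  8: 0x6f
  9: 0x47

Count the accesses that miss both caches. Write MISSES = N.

  [0] addr=0x45 blk=17 s=1: MISS | VC []
  [1] addr=0x54 blk=21 s=1: MISS | VC [17]
  [2] addr=0x57 blk=21 s=1: L1-HIT | VC [17]
  [3] addr=0x35 blk=13 s=1: MISS | VC [17, 21]
  [4] addr=0x55 blk=21 s=1: VC-HIT | VC [17, 13]
  [5] addr=0x44 blk=17 s=1: VC-HIT | VC [21, 13]
  [6] addr=0x36 blk=13 s=1: VC-HIT | VC [21, 17]
  [7] addr=0x57 blk=21 s=1: VC-HIT | VC [13, 17]
  [8] addr=0x6f blk=27 s=3: MISS | VC [13, 17]
  [9] addr=0x47 blk=17 s=1: VC-HIT | VC [13, 21]

MISSES = 4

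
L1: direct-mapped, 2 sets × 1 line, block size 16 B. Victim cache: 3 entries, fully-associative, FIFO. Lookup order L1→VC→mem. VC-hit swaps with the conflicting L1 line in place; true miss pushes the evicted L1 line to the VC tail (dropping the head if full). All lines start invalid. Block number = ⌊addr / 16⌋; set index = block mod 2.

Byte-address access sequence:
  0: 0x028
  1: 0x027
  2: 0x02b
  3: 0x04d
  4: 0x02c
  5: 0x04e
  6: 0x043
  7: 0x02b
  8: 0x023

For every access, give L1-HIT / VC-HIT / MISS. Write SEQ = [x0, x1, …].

#0 0x28→b2/s0 MISS; vc=[]
#1 0x27→b2/s0 L1-HIT; vc=[]
#2 0x2b→b2/s0 L1-HIT; vc=[]
#3 0x4d→b4/s0 MISS; vc=[2]
#4 0x2c→b2/s0 VC-HIT; vc=[4]
#5 0x4e→b4/s0 VC-HIT; vc=[2]
#6 0x43→b4/s0 L1-HIT; vc=[2]
#7 0x2b→b2/s0 VC-HIT; vc=[4]
#8 0x23→b2/s0 L1-HIT; vc=[4]

SEQ = [MISS, L1-HIT, L1-HIT, MISS, VC-HIT, VC-HIT, L1-HIT, VC-HIT, L1-HIT]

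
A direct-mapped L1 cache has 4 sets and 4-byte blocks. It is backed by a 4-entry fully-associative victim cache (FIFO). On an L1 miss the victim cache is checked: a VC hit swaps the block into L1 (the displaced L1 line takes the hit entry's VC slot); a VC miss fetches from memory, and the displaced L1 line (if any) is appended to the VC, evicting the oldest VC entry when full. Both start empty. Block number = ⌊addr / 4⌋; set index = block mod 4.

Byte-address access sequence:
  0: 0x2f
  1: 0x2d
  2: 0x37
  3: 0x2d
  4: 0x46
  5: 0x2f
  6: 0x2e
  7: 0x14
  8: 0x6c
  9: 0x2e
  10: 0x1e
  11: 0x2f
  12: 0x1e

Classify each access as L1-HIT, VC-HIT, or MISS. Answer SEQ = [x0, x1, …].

SEQ = [MISS, L1-HIT, MISS, L1-HIT, MISS, L1-HIT, L1-HIT, MISS, MISS, VC-HIT, MISS, VC-HIT, VC-HIT]

#0 0x2f→b11/s3 MISS; vc=[]
#1 0x2d→b11/s3 L1-HIT; vc=[]
#2 0x37→b13/s1 MISS; vc=[]
#3 0x2d→b11/s3 L1-HIT; vc=[]
#4 0x46→b17/s1 MISS; vc=[13]
#5 0x2f→b11/s3 L1-HIT; vc=[13]
#6 0x2e→b11/s3 L1-HIT; vc=[13]
#7 0x14→b5/s1 MISS; vc=[13,17]
#8 0x6c→b27/s3 MISS; vc=[13,17,11]
#9 0x2e→b11/s3 VC-HIT; vc=[13,17,27]
#10 0x1e→b7/s3 MISS; vc=[13,17,27,11]
#11 0x2f→b11/s3 VC-HIT; vc=[13,17,27,7]
#12 0x1e→b7/s3 VC-HIT; vc=[13,17,27,11]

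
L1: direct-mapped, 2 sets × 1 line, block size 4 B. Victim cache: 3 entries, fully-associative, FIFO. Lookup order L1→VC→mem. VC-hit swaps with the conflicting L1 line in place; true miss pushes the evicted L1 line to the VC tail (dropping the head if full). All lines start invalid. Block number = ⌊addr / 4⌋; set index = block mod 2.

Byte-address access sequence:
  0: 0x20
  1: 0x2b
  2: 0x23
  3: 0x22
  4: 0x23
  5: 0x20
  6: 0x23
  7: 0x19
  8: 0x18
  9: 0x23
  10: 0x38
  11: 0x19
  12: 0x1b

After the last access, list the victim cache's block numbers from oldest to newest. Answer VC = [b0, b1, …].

VC = [10, 14, 8]

  [0] addr=0x20 blk=8 s=0: MISS | VC []
  [1] addr=0x2b blk=10 s=0: MISS | VC [8]
  [2] addr=0x23 blk=8 s=0: VC-HIT | VC [10]
  [3] addr=0x22 blk=8 s=0: L1-HIT | VC [10]
  [4] addr=0x23 blk=8 s=0: L1-HIT | VC [10]
  [5] addr=0x20 blk=8 s=0: L1-HIT | VC [10]
  [6] addr=0x23 blk=8 s=0: L1-HIT | VC [10]
  [7] addr=0x19 blk=6 s=0: MISS | VC [10, 8]
  [8] addr=0x18 blk=6 s=0: L1-HIT | VC [10, 8]
  [9] addr=0x23 blk=8 s=0: VC-HIT | VC [10, 6]
  [10] addr=0x38 blk=14 s=0: MISS | VC [10, 6, 8]
  [11] addr=0x19 blk=6 s=0: VC-HIT | VC [10, 14, 8]
  [12] addr=0x1b blk=6 s=0: L1-HIT | VC [10, 14, 8]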